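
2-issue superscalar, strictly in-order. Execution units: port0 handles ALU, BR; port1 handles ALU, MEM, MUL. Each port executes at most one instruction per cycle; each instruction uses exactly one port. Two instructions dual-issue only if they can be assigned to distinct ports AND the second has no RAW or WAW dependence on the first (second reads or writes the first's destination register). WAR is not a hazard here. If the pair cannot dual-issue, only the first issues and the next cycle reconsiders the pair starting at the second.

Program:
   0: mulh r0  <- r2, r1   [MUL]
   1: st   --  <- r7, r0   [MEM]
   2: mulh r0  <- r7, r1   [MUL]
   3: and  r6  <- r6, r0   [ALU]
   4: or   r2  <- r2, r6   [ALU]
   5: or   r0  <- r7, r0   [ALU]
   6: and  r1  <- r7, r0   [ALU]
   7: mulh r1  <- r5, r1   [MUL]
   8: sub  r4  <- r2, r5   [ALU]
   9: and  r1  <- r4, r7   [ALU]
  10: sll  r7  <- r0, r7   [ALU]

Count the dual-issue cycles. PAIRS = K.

c0: i0 mulh  no-port MUL/MEM
c1: i1 st  no-port MEM/MUL
c2: i2 mulh  RAW r0
c3: i3 and  RAW r6
c4: i4&i5 or/or  2-wide
c5: i6 and  RAW+WAW r1
c6: i7&i8 mulh/sub  2-wide
c7: i9&i10 and/sll  2-wide

PAIRS = 3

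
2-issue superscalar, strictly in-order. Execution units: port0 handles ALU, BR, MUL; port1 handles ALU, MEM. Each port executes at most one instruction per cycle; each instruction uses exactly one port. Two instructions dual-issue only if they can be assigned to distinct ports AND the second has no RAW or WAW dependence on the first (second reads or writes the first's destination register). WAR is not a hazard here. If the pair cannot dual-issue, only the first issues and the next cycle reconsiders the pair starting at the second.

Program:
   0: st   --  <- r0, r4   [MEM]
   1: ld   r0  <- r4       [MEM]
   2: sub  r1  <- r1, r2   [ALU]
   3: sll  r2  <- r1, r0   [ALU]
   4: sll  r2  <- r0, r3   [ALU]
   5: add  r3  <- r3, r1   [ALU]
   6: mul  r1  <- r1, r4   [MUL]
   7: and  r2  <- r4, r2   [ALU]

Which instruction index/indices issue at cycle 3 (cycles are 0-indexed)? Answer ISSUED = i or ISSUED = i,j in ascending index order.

ISSUED = 4,5

  cy0 -> i0 (st.MEM) no-port MEM/MEM
  cy1 -> i1,i2 (ld.MEM+sub.ALU) dual
  cy2 -> i3 (sll.ALU) WAW r2
  cy3 -> i4,i5 (sll.ALU+add.ALU) dual
  cy4 -> i6,i7 (mul.MUL+and.ALU) dual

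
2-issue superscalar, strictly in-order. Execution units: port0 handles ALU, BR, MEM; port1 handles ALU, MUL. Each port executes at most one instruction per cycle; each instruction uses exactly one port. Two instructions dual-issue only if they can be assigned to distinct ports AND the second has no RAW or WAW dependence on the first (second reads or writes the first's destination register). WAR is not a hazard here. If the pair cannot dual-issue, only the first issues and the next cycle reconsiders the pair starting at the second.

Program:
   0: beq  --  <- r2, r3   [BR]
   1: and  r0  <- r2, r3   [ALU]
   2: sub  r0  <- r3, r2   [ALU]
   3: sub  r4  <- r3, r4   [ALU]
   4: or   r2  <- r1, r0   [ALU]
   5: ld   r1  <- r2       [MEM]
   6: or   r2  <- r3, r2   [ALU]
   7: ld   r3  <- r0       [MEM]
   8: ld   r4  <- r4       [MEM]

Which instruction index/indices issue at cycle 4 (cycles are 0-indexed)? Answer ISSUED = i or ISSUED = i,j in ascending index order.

ISSUED = 7

c0: i0/i1 beq+and  2-wide
c1: i2/i3 sub+sub  2-wide
c2: i4 or  RAW r2
c3: i5/i6 ld+or  2-wide
c4: i7 ld  no-port MEM/MEM
c5: i8 ld  tail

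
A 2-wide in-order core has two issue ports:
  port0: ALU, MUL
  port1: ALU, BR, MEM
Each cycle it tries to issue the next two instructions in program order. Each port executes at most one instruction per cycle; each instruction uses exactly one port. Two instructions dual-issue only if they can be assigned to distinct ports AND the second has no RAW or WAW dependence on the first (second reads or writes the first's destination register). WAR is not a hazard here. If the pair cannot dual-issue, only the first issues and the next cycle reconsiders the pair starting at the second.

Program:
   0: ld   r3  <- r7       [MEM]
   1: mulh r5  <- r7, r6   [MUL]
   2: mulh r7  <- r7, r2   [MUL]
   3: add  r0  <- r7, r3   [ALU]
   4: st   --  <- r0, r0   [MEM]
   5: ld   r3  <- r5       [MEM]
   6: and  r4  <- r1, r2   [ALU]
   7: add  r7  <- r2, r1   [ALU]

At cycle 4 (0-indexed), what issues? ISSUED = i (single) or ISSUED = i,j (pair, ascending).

t=0 i0/i1:ld;mulh ; 2-wide
t=1 i2:mulh ; RAW r7
t=2 i3:add ; RAW r0
t=3 i4:st ; no-port MEM/MEM
t=4 i5/i6:ld;and ; 2-wide
t=5 i7:add ; tail

ISSUED = 5,6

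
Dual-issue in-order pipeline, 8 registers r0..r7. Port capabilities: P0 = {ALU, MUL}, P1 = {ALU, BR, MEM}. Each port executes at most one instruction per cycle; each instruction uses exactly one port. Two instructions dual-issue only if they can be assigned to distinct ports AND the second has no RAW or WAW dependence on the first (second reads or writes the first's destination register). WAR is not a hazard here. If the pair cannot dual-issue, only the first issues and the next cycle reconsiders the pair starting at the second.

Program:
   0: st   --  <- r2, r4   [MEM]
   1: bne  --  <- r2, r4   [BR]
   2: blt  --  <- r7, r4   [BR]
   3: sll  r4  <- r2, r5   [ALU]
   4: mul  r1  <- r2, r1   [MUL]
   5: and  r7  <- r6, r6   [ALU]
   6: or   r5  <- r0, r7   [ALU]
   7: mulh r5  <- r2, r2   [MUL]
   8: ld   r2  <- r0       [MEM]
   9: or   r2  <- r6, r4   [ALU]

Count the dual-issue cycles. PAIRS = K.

c0: i0 st  no-port MEM/BR
c1: i1 bne  no-port BR/BR
c2: i2+i3 blt+sll  2-wide
c3: i4+i5 mul+and  2-wide
c4: i6 or  WAW r5
c5: i7+i8 mulh+ld  2-wide
c6: i9 or  tail

PAIRS = 3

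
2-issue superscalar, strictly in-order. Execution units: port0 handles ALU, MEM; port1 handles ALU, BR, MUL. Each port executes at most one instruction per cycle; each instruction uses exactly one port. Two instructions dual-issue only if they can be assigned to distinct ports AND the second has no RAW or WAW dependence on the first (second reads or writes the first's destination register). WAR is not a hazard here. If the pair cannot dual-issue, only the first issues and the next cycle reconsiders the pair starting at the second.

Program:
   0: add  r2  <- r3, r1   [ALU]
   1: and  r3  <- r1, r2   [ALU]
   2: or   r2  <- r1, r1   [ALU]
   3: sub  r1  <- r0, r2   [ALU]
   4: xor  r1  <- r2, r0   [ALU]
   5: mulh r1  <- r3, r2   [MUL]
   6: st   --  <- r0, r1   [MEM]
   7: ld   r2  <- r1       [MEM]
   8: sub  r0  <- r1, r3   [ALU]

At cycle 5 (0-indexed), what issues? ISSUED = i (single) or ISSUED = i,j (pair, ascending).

ISSUED = 6

c0: i0 add.ALU  RAW r2
c1: i1/i2 and.ALU/or.ALU  dual
c2: i3 sub.ALU  WAW r1
c3: i4 xor.ALU  WAW r1
c4: i5 mulh.MUL  RAW r1
c5: i6 st.MEM  no-port MEM/MEM
c6: i7/i8 ld.MEM/sub.ALU  dual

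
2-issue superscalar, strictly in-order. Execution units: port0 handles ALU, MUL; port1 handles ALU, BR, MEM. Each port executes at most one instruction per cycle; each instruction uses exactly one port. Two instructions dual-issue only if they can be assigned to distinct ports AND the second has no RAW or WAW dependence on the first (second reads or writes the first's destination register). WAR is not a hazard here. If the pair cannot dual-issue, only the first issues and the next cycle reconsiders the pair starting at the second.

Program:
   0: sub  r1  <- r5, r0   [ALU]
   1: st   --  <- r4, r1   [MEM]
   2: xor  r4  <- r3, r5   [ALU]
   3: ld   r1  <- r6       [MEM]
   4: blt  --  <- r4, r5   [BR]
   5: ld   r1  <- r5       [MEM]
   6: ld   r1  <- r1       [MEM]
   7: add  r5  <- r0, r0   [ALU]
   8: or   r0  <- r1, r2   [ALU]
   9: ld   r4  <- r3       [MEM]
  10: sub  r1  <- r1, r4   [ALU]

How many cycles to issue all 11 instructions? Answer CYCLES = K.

CYCLES = 8

[0] i0  sub  -- RAW r1
[1] i1,i2  st xor  -- dual
[2] i3  ld  -- no-port MEM/BR
[3] i4  blt  -- no-port BR/MEM
[4] i5  ld  -- no-port MEM/MEM
[5] i6,i7  ld add  -- dual
[6] i8,i9  or ld  -- dual
[7] i10  sub  -- tail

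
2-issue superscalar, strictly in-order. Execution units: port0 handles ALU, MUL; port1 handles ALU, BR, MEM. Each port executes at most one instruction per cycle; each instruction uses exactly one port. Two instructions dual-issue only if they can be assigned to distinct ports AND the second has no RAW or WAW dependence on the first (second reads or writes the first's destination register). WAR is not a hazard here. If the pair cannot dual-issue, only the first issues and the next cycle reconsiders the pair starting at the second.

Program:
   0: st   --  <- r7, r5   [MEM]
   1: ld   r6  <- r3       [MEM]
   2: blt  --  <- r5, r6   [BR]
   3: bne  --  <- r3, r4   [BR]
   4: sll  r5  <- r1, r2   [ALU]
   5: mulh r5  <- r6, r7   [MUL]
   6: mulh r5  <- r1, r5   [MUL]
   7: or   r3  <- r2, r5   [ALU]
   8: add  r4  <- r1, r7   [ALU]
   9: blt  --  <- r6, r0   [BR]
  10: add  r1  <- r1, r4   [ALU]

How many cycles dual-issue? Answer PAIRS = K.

PAIRS = 3

#0 head=0: st.MEM i0 no-port MEM/MEM
#1 head=1: ld.MEM i1 no-port MEM/BR
#2 head=2: blt.BR i2 no-port BR/BR
#3 head=3: bne.BR+sll.ALU i3/i4 dual
#4 head=5: mulh.MUL i5 no-port MUL/MUL
#5 head=6: mulh.MUL i6 RAW r5
#6 head=7: or.ALU+add.ALU i7/i8 dual
#7 head=9: blt.BR+add.ALU i9/i10 dual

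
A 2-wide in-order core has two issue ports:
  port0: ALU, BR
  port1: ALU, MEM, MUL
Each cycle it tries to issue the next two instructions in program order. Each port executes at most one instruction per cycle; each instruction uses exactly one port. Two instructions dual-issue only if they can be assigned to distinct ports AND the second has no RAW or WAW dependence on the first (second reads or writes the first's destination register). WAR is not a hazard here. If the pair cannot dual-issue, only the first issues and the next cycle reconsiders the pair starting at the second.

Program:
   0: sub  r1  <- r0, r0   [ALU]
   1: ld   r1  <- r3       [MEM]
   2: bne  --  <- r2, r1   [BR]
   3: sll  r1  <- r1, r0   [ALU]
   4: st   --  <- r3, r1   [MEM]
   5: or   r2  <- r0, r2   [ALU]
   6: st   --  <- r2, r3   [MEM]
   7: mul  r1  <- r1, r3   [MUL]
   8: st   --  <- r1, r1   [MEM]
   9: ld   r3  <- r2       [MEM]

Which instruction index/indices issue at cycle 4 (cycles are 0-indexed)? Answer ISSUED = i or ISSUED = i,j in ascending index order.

c0: i0 sub  WAW r1
c1: i1 ld  RAW r1
c2: i2&i3 bne;sll  pair
c3: i4&i5 st;or  pair
c4: i6 st  no-port MEM/MUL
c5: i7 mul  no-port MUL/MEM
c6: i8 st  no-port MEM/MEM
c7: i9 ld  tail

ISSUED = 6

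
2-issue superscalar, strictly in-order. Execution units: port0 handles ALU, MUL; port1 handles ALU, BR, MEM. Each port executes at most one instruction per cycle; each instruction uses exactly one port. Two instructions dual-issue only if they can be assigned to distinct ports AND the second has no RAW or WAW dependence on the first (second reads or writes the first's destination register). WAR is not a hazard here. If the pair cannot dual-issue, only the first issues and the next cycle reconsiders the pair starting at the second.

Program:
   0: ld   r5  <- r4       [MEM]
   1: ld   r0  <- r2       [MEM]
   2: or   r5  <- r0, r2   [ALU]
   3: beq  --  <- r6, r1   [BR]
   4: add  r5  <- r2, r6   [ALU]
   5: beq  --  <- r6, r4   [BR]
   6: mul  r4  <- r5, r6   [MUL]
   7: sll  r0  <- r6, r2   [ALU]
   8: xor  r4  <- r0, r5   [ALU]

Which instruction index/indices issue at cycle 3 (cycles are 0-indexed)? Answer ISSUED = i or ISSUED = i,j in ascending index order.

0. ld @i0  | no-port MEM/MEM
1. ld @i1  | RAW r0
2. or+beq @i2/i3  | 2-wide
3. add+beq @i4/i5  | 2-wide
4. mul+sll @i6/i7  | 2-wide
5. xor @i8  | tail

ISSUED = 4,5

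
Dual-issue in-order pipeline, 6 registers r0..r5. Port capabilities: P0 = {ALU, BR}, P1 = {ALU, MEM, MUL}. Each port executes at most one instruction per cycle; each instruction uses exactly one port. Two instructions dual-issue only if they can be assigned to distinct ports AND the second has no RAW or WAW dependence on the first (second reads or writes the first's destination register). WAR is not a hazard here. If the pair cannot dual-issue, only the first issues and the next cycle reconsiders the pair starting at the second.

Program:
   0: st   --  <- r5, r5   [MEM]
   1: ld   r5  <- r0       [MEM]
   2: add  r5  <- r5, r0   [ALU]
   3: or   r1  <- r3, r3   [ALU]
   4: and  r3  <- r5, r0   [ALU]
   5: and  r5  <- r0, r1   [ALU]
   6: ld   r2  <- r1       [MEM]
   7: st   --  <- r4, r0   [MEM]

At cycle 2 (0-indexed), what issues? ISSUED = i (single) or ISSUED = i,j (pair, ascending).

[0] i0  st  -- no-port MEM/MEM
[1] i1  ld  -- RAW+WAW r5
[2] i2,i3  add+or  -- dual
[3] i4,i5  and+and  -- dual
[4] i6  ld  -- no-port MEM/MEM
[5] i7  st  -- tail

ISSUED = 2,3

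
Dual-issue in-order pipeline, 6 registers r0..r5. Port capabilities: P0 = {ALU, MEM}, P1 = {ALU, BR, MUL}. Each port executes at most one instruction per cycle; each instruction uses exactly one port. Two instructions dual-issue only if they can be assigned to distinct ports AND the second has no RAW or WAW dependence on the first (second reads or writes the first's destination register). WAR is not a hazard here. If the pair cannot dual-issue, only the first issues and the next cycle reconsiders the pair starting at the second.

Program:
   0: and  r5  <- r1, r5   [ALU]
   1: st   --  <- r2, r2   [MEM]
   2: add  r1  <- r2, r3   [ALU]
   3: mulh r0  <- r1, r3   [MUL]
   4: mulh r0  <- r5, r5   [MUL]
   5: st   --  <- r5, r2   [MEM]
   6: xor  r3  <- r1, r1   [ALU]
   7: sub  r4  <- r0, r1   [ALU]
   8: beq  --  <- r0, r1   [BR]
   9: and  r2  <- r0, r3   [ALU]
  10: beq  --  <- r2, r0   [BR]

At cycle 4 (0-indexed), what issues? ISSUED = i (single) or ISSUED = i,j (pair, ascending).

  cy0 -> i0&i1 (and st) 2-wide
  cy1 -> i2 (add) RAW r1
  cy2 -> i3 (mulh) no-port MUL/MUL
  cy3 -> i4&i5 (mulh st) 2-wide
  cy4 -> i6&i7 (xor sub) 2-wide
  cy5 -> i8&i9 (beq and) 2-wide
  cy6 -> i10 (beq) tail

ISSUED = 6,7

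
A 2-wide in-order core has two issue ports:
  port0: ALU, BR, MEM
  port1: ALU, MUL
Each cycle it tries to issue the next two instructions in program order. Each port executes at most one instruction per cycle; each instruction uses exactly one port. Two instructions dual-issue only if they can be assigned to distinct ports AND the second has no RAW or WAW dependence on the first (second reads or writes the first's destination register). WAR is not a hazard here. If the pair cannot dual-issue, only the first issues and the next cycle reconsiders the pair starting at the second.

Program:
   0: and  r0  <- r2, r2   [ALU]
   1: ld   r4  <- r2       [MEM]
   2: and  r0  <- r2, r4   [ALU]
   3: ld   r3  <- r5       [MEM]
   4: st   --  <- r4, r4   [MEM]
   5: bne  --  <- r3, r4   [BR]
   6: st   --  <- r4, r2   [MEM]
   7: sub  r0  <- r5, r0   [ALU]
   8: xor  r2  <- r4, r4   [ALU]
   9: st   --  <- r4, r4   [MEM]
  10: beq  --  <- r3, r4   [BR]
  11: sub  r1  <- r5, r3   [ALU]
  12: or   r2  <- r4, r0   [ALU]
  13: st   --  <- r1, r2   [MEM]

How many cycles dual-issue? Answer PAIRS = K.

t=0 i0+i1:and.ALU ld.MEM ; dual
t=1 i2+i3:and.ALU ld.MEM ; dual
t=2 i4:st.MEM ; no-port MEM/BR
t=3 i5:bne.BR ; no-port BR/MEM
t=4 i6+i7:st.MEM sub.ALU ; dual
t=5 i8+i9:xor.ALU st.MEM ; dual
t=6 i10+i11:beq.BR sub.ALU ; dual
t=7 i12:or.ALU ; RAW r2
t=8 i13:st.MEM ; tail

PAIRS = 5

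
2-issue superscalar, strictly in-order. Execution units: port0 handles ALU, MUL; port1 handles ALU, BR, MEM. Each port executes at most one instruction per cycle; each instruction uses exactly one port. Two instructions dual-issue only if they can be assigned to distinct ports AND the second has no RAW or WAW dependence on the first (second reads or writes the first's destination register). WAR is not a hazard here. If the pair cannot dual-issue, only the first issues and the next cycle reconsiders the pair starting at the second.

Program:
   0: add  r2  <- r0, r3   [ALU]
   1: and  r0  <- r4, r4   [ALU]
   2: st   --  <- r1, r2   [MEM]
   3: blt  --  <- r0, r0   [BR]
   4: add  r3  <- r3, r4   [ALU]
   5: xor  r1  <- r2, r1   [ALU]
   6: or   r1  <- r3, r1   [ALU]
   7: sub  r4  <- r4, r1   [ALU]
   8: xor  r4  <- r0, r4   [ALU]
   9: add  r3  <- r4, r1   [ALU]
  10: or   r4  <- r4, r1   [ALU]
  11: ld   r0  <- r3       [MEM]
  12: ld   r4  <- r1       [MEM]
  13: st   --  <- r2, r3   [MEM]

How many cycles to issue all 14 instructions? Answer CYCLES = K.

CYCLES = 11

[0] i0&i1  add.ALU;and.ALU  -- dual
[1] i2  st.MEM  -- no-port MEM/BR
[2] i3&i4  blt.BR;add.ALU  -- dual
[3] i5  xor.ALU  -- RAW+WAW r1
[4] i6  or.ALU  -- RAW r1
[5] i7  sub.ALU  -- RAW+WAW r4
[6] i8  xor.ALU  -- RAW r4
[7] i9&i10  add.ALU;or.ALU  -- dual
[8] i11  ld.MEM  -- no-port MEM/MEM
[9] i12  ld.MEM  -- no-port MEM/MEM
[10] i13  st.MEM  -- tail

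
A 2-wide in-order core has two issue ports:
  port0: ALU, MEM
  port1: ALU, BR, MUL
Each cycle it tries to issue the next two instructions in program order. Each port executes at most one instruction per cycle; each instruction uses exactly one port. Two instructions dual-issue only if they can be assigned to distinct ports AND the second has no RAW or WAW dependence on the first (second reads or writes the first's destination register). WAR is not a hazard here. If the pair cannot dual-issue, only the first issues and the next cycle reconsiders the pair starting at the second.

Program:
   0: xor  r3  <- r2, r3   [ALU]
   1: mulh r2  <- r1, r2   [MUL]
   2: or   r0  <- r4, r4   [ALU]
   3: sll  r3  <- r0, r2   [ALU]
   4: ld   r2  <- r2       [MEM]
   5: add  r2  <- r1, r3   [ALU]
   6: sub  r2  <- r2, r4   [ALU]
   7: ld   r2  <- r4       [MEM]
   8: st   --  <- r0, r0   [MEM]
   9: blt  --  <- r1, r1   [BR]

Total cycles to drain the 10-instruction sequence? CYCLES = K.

  cy0 -> i0&i1 (xor.ALU mulh.MUL) pair
  cy1 -> i2 (or.ALU) RAW r0
  cy2 -> i3&i4 (sll.ALU ld.MEM) pair
  cy3 -> i5 (add.ALU) RAW+WAW r2
  cy4 -> i6 (sub.ALU) WAW r2
  cy5 -> i7 (ld.MEM) no-port MEM/MEM
  cy6 -> i8&i9 (st.MEM blt.BR) pair

CYCLES = 7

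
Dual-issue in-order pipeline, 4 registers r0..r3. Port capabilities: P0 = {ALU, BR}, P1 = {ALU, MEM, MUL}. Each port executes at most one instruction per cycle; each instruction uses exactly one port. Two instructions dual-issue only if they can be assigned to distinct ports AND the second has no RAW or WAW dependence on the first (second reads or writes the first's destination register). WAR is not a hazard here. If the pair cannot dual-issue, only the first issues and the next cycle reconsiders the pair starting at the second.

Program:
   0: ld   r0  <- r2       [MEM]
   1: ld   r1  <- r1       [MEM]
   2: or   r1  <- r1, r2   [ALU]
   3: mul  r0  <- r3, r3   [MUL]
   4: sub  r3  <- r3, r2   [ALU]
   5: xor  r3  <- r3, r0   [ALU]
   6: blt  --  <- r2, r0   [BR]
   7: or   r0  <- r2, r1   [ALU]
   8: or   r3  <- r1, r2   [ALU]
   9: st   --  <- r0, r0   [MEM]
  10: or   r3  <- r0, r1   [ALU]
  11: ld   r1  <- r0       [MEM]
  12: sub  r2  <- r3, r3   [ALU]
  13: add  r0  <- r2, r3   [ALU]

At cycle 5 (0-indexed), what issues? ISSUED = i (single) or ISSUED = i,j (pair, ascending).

c0: i0 ld  no-port MEM/MEM
c1: i1 ld  RAW+WAW r1
c2: i2,i3 or;mul  dual
c3: i4 sub  RAW+WAW r3
c4: i5,i6 xor;blt  dual
c5: i7,i8 or;or  dual
c6: i9,i10 st;or  dual
c7: i11,i12 ld;sub  dual
c8: i13 add  tail

ISSUED = 7,8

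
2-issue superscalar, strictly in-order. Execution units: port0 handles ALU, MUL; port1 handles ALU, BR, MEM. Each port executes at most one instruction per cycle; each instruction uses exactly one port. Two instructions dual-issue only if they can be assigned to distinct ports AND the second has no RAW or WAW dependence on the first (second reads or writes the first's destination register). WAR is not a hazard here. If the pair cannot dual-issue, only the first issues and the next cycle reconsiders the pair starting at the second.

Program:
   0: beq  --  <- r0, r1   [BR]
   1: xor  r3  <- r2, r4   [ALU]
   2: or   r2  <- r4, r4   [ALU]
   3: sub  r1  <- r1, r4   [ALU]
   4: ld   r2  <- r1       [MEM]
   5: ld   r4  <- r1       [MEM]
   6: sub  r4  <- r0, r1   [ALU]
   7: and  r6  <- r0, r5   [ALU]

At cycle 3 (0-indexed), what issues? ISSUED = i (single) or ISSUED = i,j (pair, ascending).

0. beq.BR/xor.ALU @i0+i1  | dual
1. or.ALU/sub.ALU @i2+i3  | dual
2. ld.MEM @i4  | no-port MEM/MEM
3. ld.MEM @i5  | WAW r4
4. sub.ALU/and.ALU @i6+i7  | dual

ISSUED = 5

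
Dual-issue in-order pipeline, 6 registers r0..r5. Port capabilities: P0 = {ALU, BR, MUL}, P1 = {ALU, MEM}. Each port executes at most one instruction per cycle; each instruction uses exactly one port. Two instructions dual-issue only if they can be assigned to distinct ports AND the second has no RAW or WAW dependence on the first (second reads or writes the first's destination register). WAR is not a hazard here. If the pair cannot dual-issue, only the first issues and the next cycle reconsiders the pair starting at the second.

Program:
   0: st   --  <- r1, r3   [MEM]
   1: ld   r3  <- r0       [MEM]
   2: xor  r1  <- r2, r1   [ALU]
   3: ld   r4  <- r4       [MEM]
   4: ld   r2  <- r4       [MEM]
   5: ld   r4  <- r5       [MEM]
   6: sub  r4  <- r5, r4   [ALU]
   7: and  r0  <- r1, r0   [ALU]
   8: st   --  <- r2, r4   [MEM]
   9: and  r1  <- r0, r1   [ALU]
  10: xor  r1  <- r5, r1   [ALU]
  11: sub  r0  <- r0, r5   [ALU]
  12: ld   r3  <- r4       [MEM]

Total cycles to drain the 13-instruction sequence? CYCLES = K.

CYCLES = 9

0. st @i0  | no-port MEM/MEM
1. ld/xor @i1/i2  | dual
2. ld @i3  | no-port MEM/MEM
3. ld @i4  | no-port MEM/MEM
4. ld @i5  | RAW+WAW r4
5. sub/and @i6/i7  | dual
6. st/and @i8/i9  | dual
7. xor/sub @i10/i11  | dual
8. ld @i12  | tail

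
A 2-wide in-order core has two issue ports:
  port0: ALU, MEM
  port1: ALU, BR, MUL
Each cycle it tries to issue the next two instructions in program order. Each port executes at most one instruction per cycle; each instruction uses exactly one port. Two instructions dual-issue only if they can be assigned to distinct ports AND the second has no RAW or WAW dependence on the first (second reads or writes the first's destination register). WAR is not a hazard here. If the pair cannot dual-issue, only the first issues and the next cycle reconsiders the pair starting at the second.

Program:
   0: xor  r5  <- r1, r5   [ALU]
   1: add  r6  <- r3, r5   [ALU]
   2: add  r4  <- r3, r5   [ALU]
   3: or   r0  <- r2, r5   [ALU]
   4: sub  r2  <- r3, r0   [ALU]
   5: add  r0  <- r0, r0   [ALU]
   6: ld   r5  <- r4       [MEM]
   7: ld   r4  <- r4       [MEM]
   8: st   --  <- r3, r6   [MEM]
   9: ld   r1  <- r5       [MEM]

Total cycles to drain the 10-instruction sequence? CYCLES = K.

CYCLES = 8

0. xor @i0  | RAW r5
1. add;add @i1,i2  | dual
2. or @i3  | RAW r0
3. sub;add @i4,i5  | dual
4. ld @i6  | no-port MEM/MEM
5. ld @i7  | no-port MEM/MEM
6. st @i8  | no-port MEM/MEM
7. ld @i9  | tail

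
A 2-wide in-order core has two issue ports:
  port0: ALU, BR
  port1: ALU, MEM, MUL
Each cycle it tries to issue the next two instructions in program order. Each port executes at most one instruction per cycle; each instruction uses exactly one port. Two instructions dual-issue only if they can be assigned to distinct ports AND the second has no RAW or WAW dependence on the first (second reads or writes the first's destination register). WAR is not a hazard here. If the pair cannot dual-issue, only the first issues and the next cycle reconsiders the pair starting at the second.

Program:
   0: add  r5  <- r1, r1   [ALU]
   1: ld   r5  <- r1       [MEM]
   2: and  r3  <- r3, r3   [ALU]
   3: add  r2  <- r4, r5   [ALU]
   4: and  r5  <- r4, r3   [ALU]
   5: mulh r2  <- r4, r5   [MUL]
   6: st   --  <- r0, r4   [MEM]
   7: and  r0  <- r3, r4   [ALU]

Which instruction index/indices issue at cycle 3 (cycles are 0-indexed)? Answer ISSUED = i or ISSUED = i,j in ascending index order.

#0 head=0: add i0 WAW r5
#1 head=1: ld+and i1,i2 pair
#2 head=3: add+and i3,i4 pair
#3 head=5: mulh i5 no-port MUL/MEM
#4 head=6: st+and i6,i7 pair

ISSUED = 5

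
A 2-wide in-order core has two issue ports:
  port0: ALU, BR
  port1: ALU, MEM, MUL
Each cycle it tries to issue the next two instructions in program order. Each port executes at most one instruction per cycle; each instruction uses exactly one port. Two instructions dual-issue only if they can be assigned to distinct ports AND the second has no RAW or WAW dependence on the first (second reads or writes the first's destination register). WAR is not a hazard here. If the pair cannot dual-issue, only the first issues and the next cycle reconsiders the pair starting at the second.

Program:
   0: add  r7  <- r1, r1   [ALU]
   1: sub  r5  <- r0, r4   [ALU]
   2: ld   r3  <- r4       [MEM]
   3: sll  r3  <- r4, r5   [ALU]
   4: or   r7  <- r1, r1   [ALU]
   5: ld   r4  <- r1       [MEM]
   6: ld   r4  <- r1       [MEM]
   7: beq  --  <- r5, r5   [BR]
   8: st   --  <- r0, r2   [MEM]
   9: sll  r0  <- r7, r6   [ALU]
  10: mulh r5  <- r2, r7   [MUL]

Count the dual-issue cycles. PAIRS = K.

PAIRS = 4

#0 head=0: add;sub i0/i1 dual
#1 head=2: ld i2 WAW r3
#2 head=3: sll;or i3/i4 dual
#3 head=5: ld i5 no-port MEM/MEM
#4 head=6: ld;beq i6/i7 dual
#5 head=8: st;sll i8/i9 dual
#6 head=10: mulh i10 tail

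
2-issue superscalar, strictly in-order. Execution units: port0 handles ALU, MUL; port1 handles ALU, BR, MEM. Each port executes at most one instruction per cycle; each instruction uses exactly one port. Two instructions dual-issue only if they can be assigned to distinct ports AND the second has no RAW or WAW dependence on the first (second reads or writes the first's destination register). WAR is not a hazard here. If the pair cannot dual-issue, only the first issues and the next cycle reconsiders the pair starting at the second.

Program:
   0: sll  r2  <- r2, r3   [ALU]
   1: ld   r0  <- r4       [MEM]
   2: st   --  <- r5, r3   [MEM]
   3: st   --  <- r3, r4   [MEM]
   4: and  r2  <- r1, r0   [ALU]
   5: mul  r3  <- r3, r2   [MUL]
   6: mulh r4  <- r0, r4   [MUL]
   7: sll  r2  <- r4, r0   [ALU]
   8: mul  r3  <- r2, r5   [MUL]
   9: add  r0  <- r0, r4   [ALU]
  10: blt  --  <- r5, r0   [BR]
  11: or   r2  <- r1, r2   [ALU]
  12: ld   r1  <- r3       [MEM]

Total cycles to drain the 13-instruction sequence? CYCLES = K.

c0: i0,i1 sll.ALU ld.MEM  2-wide
c1: i2 st.MEM  no-port MEM/MEM
c2: i3,i4 st.MEM and.ALU  2-wide
c3: i5 mul.MUL  no-port MUL/MUL
c4: i6 mulh.MUL  RAW r4
c5: i7 sll.ALU  RAW r2
c6: i8,i9 mul.MUL add.ALU  2-wide
c7: i10,i11 blt.BR or.ALU  2-wide
c8: i12 ld.MEM  tail

CYCLES = 9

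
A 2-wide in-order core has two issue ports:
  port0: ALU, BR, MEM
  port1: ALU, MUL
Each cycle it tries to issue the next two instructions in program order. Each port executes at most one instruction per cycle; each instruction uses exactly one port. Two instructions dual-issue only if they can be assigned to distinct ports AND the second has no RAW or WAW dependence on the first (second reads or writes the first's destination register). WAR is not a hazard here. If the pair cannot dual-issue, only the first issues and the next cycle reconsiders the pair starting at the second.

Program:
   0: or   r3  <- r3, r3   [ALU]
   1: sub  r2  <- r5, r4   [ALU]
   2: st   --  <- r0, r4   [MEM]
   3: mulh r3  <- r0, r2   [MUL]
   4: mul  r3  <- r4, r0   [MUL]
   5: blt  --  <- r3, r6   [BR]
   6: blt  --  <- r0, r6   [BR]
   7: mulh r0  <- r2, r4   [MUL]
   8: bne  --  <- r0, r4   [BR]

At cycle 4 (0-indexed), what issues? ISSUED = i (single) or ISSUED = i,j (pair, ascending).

ISSUED = 6,7

  cy0 -> i0+i1 (or.ALU sub.ALU) pair
  cy1 -> i2+i3 (st.MEM mulh.MUL) pair
  cy2 -> i4 (mul.MUL) RAW r3
  cy3 -> i5 (blt.BR) no-port BR/BR
  cy4 -> i6+i7 (blt.BR mulh.MUL) pair
  cy5 -> i8 (bne.BR) tail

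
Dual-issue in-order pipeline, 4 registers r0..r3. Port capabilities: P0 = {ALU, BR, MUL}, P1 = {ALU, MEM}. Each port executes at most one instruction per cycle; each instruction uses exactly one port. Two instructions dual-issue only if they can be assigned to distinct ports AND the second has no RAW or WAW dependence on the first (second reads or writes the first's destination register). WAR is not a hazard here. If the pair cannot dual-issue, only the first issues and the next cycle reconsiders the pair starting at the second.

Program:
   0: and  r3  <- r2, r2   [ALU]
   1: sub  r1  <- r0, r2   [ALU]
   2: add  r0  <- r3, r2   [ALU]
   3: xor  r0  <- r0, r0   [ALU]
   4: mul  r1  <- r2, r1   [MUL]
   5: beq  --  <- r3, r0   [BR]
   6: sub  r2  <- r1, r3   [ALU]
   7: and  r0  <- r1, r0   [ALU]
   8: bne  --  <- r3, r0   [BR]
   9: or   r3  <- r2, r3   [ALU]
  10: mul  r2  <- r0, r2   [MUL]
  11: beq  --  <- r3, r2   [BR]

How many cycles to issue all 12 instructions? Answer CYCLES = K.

CYCLES = 8

  cy0 -> i0,i1 (and.ALU sub.ALU) pair
  cy1 -> i2 (add.ALU) RAW+WAW r0
  cy2 -> i3,i4 (xor.ALU mul.MUL) pair
  cy3 -> i5,i6 (beq.BR sub.ALU) pair
  cy4 -> i7 (and.ALU) RAW r0
  cy5 -> i8,i9 (bne.BR or.ALU) pair
  cy6 -> i10 (mul.MUL) no-port MUL/BR
  cy7 -> i11 (beq.BR) tail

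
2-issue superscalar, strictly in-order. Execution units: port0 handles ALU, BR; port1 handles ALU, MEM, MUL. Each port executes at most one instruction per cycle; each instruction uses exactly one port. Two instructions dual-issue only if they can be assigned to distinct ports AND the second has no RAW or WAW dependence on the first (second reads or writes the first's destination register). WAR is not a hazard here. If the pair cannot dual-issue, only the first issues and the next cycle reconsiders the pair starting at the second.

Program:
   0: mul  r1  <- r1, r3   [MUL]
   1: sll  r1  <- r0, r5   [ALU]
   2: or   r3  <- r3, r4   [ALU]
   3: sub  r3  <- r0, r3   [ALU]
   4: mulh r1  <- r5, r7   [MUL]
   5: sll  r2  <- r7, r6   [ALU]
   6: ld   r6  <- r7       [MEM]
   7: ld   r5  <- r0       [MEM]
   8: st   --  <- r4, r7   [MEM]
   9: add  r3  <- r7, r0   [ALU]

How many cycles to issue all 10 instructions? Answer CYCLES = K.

  cy0 -> i0 (mul) WAW r1
  cy1 -> i1,i2 (sll or) 2-wide
  cy2 -> i3,i4 (sub mulh) 2-wide
  cy3 -> i5,i6 (sll ld) 2-wide
  cy4 -> i7 (ld) no-port MEM/MEM
  cy5 -> i8,i9 (st add) 2-wide

CYCLES = 6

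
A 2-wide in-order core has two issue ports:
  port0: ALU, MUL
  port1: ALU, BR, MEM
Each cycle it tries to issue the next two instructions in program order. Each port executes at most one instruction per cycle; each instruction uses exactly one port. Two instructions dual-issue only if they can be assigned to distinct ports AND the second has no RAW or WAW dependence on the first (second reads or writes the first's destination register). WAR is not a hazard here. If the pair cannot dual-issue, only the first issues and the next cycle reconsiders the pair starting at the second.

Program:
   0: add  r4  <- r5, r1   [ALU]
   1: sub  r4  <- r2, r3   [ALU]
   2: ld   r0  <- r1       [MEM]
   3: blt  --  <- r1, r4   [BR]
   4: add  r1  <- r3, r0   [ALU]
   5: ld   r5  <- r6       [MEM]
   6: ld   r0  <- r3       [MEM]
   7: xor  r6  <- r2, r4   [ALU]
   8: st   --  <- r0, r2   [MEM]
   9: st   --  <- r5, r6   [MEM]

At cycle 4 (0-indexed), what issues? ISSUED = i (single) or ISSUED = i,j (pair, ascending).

  cy0 -> i0 (add) WAW r4
  cy1 -> i1,i2 (sub+ld) pair
  cy2 -> i3,i4 (blt+add) pair
  cy3 -> i5 (ld) no-port MEM/MEM
  cy4 -> i6,i7 (ld+xor) pair
  cy5 -> i8 (st) no-port MEM/MEM
  cy6 -> i9 (st) tail

ISSUED = 6,7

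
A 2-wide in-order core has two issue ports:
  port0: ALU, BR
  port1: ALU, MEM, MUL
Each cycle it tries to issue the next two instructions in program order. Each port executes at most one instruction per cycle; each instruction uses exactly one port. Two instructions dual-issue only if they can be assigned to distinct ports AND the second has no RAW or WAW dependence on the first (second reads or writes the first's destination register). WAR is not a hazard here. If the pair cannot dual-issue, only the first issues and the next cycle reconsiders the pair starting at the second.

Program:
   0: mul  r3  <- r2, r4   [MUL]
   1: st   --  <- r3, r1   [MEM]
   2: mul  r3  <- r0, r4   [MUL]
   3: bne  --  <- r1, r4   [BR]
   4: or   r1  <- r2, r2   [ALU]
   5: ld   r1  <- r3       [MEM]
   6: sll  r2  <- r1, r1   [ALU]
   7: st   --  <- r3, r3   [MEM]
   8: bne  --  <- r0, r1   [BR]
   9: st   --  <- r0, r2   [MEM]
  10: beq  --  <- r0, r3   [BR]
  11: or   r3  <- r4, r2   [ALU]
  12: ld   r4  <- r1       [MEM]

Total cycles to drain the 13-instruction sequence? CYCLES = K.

CYCLES = 9

t=0 i0:mul ; no-port MUL/MEM
t=1 i1:st ; no-port MEM/MUL
t=2 i2,i3:mul;bne ; dual
t=3 i4:or ; WAW r1
t=4 i5:ld ; RAW r1
t=5 i6,i7:sll;st ; dual
t=6 i8,i9:bne;st ; dual
t=7 i10,i11:beq;or ; dual
t=8 i12:ld ; tail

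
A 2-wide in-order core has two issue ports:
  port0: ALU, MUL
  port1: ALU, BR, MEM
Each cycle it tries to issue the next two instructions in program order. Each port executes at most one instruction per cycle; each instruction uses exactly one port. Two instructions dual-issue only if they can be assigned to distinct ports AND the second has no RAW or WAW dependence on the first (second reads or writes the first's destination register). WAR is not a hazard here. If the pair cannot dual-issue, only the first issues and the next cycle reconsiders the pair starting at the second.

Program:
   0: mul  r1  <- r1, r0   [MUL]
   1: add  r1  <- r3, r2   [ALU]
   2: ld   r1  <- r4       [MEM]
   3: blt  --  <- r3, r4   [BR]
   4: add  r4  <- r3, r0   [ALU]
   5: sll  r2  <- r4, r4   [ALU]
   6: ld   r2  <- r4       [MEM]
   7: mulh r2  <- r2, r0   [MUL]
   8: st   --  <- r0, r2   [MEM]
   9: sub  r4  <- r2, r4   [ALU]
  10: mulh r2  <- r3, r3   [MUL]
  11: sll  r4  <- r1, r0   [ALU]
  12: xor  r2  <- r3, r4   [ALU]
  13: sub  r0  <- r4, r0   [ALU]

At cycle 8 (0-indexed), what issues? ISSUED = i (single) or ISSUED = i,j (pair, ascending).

0. mul @i0  | WAW r1
1. add @i1  | WAW r1
2. ld @i2  | no-port MEM/BR
3. blt;add @i3&i4  | dual
4. sll @i5  | WAW r2
5. ld @i6  | RAW+WAW r2
6. mulh @i7  | RAW r2
7. st;sub @i8&i9  | dual
8. mulh;sll @i10&i11  | dual
9. xor;sub @i12&i13  | dual

ISSUED = 10,11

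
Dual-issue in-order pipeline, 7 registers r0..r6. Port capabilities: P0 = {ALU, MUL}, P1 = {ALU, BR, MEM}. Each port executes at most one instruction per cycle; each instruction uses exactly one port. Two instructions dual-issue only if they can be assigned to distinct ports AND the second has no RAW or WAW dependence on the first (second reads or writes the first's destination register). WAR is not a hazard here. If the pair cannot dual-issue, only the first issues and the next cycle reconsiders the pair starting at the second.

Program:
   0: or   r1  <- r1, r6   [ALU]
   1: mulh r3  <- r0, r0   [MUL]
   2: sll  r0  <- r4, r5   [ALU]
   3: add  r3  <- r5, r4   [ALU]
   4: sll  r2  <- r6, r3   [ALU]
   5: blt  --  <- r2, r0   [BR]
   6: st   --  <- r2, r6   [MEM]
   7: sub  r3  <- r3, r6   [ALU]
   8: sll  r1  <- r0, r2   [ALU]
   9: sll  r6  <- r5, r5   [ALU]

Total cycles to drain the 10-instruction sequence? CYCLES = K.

0. or.ALU/mulh.MUL @i0,i1  | pair
1. sll.ALU/add.ALU @i2,i3  | pair
2. sll.ALU @i4  | RAW r2
3. blt.BR @i5  | no-port BR/MEM
4. st.MEM/sub.ALU @i6,i7  | pair
5. sll.ALU/sll.ALU @i8,i9  | pair

CYCLES = 6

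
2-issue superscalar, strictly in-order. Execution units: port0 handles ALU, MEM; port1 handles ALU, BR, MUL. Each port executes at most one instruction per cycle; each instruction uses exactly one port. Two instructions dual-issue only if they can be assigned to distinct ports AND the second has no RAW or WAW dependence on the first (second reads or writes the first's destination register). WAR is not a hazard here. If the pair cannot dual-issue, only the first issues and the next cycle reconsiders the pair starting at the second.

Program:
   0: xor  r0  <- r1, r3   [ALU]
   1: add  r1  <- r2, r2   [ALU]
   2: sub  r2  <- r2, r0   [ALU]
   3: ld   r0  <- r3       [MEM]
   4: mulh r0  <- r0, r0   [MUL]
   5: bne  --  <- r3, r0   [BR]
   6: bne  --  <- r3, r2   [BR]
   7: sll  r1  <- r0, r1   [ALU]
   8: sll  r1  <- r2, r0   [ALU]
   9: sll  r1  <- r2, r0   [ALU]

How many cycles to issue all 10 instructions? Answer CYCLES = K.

t=0 i0&i1:xor+add ; 2-wide
t=1 i2&i3:sub+ld ; 2-wide
t=2 i4:mulh ; no-port MUL/BR
t=3 i5:bne ; no-port BR/BR
t=4 i6&i7:bne+sll ; 2-wide
t=5 i8:sll ; WAW r1
t=6 i9:sll ; tail

CYCLES = 7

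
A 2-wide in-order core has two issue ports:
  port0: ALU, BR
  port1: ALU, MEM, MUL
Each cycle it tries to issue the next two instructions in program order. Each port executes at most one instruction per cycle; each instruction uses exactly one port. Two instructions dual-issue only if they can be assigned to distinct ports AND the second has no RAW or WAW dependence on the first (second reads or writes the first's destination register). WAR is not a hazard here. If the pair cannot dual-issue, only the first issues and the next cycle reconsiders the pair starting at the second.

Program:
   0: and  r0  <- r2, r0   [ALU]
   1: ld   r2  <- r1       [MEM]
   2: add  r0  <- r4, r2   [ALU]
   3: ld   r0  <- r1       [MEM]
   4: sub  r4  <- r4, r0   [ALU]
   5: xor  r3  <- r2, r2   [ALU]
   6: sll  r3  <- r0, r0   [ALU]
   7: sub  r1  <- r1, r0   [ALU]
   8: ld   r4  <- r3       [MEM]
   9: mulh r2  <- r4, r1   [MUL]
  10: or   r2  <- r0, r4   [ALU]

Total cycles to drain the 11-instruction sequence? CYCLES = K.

CYCLES = 8

  cy0 -> i0+i1 (and.ALU;ld.MEM) pair
  cy1 -> i2 (add.ALU) WAW r0
  cy2 -> i3 (ld.MEM) RAW r0
  cy3 -> i4+i5 (sub.ALU;xor.ALU) pair
  cy4 -> i6+i7 (sll.ALU;sub.ALU) pair
  cy5 -> i8 (ld.MEM) no-port MEM/MUL
  cy6 -> i9 (mulh.MUL) WAW r2
  cy7 -> i10 (or.ALU) tail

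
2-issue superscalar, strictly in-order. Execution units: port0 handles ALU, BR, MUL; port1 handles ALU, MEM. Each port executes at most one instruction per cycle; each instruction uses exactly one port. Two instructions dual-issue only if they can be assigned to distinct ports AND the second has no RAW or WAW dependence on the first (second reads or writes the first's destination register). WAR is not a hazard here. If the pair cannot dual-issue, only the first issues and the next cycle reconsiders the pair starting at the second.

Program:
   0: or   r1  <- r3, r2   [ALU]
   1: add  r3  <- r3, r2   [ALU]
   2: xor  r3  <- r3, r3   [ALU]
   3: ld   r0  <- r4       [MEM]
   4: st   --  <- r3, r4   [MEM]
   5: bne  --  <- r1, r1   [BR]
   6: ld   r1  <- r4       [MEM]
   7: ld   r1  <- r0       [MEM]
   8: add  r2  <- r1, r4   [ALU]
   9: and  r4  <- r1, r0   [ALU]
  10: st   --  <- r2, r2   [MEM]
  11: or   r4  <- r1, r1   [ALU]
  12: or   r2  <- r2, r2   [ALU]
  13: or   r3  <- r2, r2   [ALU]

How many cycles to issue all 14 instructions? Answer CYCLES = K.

c0: i0&i1 or.ALU add.ALU  pair
c1: i2&i3 xor.ALU ld.MEM  pair
c2: i4&i5 st.MEM bne.BR  pair
c3: i6 ld.MEM  no-port MEM/MEM
c4: i7 ld.MEM  RAW r1
c5: i8&i9 add.ALU and.ALU  pair
c6: i10&i11 st.MEM or.ALU  pair
c7: i12 or.ALU  RAW r2
c8: i13 or.ALU  tail

CYCLES = 9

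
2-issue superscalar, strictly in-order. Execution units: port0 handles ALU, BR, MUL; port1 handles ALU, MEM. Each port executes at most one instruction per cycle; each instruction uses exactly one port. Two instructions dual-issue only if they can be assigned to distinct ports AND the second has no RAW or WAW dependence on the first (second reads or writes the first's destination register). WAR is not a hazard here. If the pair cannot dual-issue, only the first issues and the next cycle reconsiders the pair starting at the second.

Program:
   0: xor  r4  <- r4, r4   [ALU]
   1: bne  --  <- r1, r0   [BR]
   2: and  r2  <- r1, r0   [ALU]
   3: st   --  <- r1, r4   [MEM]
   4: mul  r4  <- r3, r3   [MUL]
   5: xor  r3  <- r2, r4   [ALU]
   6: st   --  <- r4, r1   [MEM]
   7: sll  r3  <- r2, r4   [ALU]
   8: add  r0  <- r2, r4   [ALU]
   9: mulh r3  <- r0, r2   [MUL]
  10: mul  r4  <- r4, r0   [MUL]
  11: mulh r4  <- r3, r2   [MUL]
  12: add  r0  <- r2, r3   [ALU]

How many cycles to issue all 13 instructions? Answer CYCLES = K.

CYCLES = 8

[0] i0/i1  xor/bne  -- pair
[1] i2/i3  and/st  -- pair
[2] i4  mul  -- RAW r4
[3] i5/i6  xor/st  -- pair
[4] i7/i8  sll/add  -- pair
[5] i9  mulh  -- no-port MUL/MUL
[6] i10  mul  -- no-port MUL/MUL
[7] i11/i12  mulh/add  -- pair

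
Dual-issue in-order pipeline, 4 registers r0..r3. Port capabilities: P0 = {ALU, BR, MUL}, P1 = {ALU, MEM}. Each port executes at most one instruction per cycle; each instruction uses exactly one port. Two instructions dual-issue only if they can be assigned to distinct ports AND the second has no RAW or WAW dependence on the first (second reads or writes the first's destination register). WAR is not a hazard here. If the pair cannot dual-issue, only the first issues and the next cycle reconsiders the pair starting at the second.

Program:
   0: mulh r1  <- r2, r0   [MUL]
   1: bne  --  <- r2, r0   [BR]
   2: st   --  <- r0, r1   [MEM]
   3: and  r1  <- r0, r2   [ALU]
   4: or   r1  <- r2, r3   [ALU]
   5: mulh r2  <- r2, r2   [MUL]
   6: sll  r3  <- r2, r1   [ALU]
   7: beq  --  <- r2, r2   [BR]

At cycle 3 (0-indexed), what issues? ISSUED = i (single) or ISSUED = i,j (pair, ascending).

t=0 i0:mulh ; no-port MUL/BR
t=1 i1,i2:bne+st ; pair
t=2 i3:and ; WAW r1
t=3 i4,i5:or+mulh ; pair
t=4 i6,i7:sll+beq ; pair

ISSUED = 4,5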